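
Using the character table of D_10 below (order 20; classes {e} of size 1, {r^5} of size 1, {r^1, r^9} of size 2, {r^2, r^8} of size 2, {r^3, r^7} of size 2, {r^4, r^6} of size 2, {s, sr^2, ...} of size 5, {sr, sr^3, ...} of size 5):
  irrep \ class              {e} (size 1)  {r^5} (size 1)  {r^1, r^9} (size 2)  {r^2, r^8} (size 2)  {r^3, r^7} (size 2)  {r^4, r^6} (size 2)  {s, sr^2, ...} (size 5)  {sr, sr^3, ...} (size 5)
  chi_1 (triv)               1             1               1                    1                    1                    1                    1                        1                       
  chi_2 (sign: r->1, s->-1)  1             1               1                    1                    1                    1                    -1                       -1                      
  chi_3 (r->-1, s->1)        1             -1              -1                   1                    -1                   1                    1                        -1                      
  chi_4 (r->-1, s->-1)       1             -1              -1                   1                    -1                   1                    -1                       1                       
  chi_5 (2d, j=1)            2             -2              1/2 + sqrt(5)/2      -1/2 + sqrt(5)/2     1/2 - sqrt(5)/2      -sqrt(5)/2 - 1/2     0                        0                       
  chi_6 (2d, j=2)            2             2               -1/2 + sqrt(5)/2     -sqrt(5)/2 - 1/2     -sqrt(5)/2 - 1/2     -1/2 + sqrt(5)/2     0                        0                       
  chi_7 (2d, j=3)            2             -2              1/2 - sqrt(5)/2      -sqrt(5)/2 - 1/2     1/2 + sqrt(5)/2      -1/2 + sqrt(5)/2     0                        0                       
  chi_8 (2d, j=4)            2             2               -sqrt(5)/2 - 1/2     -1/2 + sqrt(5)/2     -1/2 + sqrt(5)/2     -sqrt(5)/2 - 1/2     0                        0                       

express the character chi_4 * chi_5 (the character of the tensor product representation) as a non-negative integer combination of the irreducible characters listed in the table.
chi_4 tensor chi_5 = chi_8 (all other irreducibles have multiplicity 0).

Derivation: The character of a tensor product is the pointwise product (chi_4 * chi_5)(C) = chi_4(C) * chi_5(C):
  {e}: (1)*(2), {r^5}: (-1)*(-2), {r^1, r^9}: (-1)*(1/2 + sqrt(5)/2), {r^2, r^8}: (1)*(-1/2 + sqrt(5)/2), {r^3, r^7}: (-1)*(1/2 - sqrt(5)/2), {r^4, r^6}: (1)*(-sqrt(5)/2 - 1/2), {s, sr^2, ...}: (-1)*(0), {sr, sr^3, ...}: (1)*(0)
so (chi_4 * chi_5) takes values
  {e} -> 2, {r^5} -> 2, {r^1, r^9} -> -sqrt(5)/2 - 1/2, {r^2, r^8} -> -1/2 + sqrt(5)/2, {r^3, r^7} -> -1/2 + sqrt(5)/2, {r^4, r^6} -> -sqrt(5)/2 - 1/2, {s, sr^2, ...} -> 0, {sr, sr^3, ...} -> 0.
Now take the inner product of this character with each irreducible chi from the table, <chi_4*chi_5, chi> = (1/20) sum_C |C| (chi_4*chi_5)(C) conj(chi(C)):
  <chi_4*chi_5, chi_1> = (1/20)[1*(2)*conj(1) + 1*(2)*conj(1) + 2*(-sqrt(5)/2 - 1/2)*conj(1) + 2*(-1/2 + sqrt(5)/2)*conj(1) + 2*(-1/2 + sqrt(5)/2)*conj(1) + 2*(-sqrt(5)/2 - 1/2)*conj(1) + 5*(0)*conj(1) + 5*(0)*conj(1)]
      = (1/20)[(2) + (2) + (-sqrt(5) - 1) + (-1 + sqrt(5)) + (-1 + sqrt(5)) + (-sqrt(5) - 1) + (0) + (0)] = 0/20 = 0
  <chi_4*chi_5, chi_2> = (1/20)[1*(2)*conj(1) + 1*(2)*conj(1) + 2*(-sqrt(5)/2 - 1/2)*conj(1) + 2*(-1/2 + sqrt(5)/2)*conj(1) + 2*(-1/2 + sqrt(5)/2)*conj(1) + 2*(-sqrt(5)/2 - 1/2)*conj(1) + 5*(0)*conj(-1) + 5*(0)*conj(-1)]
      = (1/20)[(2) + (2) + (-sqrt(5) - 1) + (-1 + sqrt(5)) + (-1 + sqrt(5)) + (-sqrt(5) - 1) + (0) + (0)] = 0/20 = 0
  <chi_4*chi_5, chi_3> = (1/20)[1*(2)*conj(1) + 1*(2)*conj(-1) + 2*(-sqrt(5)/2 - 1/2)*conj(-1) + 2*(-1/2 + sqrt(5)/2)*conj(1) + 2*(-1/2 + sqrt(5)/2)*conj(-1) + 2*(-sqrt(5)/2 - 1/2)*conj(1) + 5*(0)*conj(1) + 5*(0)*conj(-1)]
      = (1/20)[(2) + (-2) + (1 + sqrt(5)) + (-1 + sqrt(5)) + (1 - sqrt(5)) + (-sqrt(5) - 1) + (0) + (0)] = 0/20 = 0
  <chi_4*chi_5, chi_4> = (1/20)[1*(2)*conj(1) + 1*(2)*conj(-1) + 2*(-sqrt(5)/2 - 1/2)*conj(-1) + 2*(-1/2 + sqrt(5)/2)*conj(1) + 2*(-1/2 + sqrt(5)/2)*conj(-1) + 2*(-sqrt(5)/2 - 1/2)*conj(1) + 5*(0)*conj(-1) + 5*(0)*conj(1)]
      = (1/20)[(2) + (-2) + (1 + sqrt(5)) + (-1 + sqrt(5)) + (1 - sqrt(5)) + (-sqrt(5) - 1) + (0) + (0)] = 0/20 = 0
  <chi_4*chi_5, chi_5> = (1/20)[1*(2)*conj(2) + 1*(2)*conj(-2) + 2*(-sqrt(5)/2 - 1/2)*conj(1/2 + sqrt(5)/2) + 2*(-1/2 + sqrt(5)/2)*conj(-1/2 + sqrt(5)/2) + 2*(-1/2 + sqrt(5)/2)*conj(1/2 - sqrt(5)/2) + 2*(-sqrt(5)/2 - 1/2)*conj(-sqrt(5)/2 - 1/2) + 5*(0)*conj(0) + 5*(0)*conj(0)]
      = (1/20)[(4) + (-4) + (-3 - sqrt(5)) + (3 - sqrt(5)) + (-3 + sqrt(5)) + (sqrt(5) + 3) + (0) + (0)] = 0/20 = 0
  <chi_4*chi_5, chi_6> = (1/20)[1*(2)*conj(2) + 1*(2)*conj(2) + 2*(-sqrt(5)/2 - 1/2)*conj(-1/2 + sqrt(5)/2) + 2*(-1/2 + sqrt(5)/2)*conj(-sqrt(5)/2 - 1/2) + 2*(-1/2 + sqrt(5)/2)*conj(-sqrt(5)/2 - 1/2) + 2*(-sqrt(5)/2 - 1/2)*conj(-1/2 + sqrt(5)/2) + 5*(0)*conj(0) + 5*(0)*conj(0)]
      = (1/20)[(4) + (4) + (-2) + (-2) + (-2) + (-2) + (0) + (0)] = 0/20 = 0
  <chi_4*chi_5, chi_7> = (1/20)[1*(2)*conj(2) + 1*(2)*conj(-2) + 2*(-sqrt(5)/2 - 1/2)*conj(1/2 - sqrt(5)/2) + 2*(-1/2 + sqrt(5)/2)*conj(-sqrt(5)/2 - 1/2) + 2*(-1/2 + sqrt(5)/2)*conj(1/2 + sqrt(5)/2) + 2*(-sqrt(5)/2 - 1/2)*conj(-1/2 + sqrt(5)/2) + 5*(0)*conj(0) + 5*(0)*conj(0)]
      = (1/20)[(4) + (-4) + (2) + (-2) + (2) + (-2) + (0) + (0)] = 0/20 = 0
  <chi_4*chi_5, chi_8> = (1/20)[1*(2)*conj(2) + 1*(2)*conj(2) + 2*(-sqrt(5)/2 - 1/2)*conj(-sqrt(5)/2 - 1/2) + 2*(-1/2 + sqrt(5)/2)*conj(-1/2 + sqrt(5)/2) + 2*(-1/2 + sqrt(5)/2)*conj(-1/2 + sqrt(5)/2) + 2*(-sqrt(5)/2 - 1/2)*conj(-sqrt(5)/2 - 1/2) + 5*(0)*conj(0) + 5*(0)*conj(0)]
      = (1/20)[(4) + (4) + (sqrt(5) + 3) + (3 - sqrt(5)) + (3 - sqrt(5)) + (sqrt(5) + 3) + (0) + (0)] = 20/20 = 1
Hence the multiplicities are chi_8: 1. Dimension check: dim(chi_4)*dim(chi_5) = 1*2 = 2 and sum (mult * dim) = 1*2 = 2.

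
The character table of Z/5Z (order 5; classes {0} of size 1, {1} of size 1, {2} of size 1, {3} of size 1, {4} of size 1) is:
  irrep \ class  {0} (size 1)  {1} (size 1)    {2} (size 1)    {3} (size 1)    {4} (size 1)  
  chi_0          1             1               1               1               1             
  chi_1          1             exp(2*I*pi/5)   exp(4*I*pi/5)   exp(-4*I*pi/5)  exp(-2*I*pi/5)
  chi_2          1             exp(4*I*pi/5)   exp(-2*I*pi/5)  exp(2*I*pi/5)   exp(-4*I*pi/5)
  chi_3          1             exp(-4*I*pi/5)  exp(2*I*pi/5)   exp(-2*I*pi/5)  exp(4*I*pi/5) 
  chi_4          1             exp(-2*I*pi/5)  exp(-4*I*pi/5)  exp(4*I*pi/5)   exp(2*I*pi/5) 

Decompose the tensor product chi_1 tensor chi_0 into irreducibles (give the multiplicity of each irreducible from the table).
chi_1 tensor chi_0 = chi_1 (all other irreducibles have multiplicity 0).

Reasoning: The character of a tensor product is the pointwise product (chi_1 * chi_0)(C) = chi_1(C) * chi_0(C):
  {0}: (1)*(1), {1}: (exp(2*I*pi/5))*(1), {2}: (exp(4*I*pi/5))*(1), {3}: (exp(-4*I*pi/5))*(1), {4}: (exp(-2*I*pi/5))*(1)
so (chi_1 * chi_0) takes values
  {0} -> 1, {1} -> exp(2*I*pi/5), {2} -> exp(4*I*pi/5), {3} -> exp(-4*I*pi/5), {4} -> exp(-2*I*pi/5).
Now take the inner product of this character with each irreducible chi from the table, <chi_1*chi_0, chi> = (1/5) sum_C |C| (chi_1*chi_0)(C) conj(chi(C)):
  <chi_1*chi_0, chi_0> = (1/5)[1*(1)*conj(1) + 1*(exp(2*I*pi/5))*conj(1) + 1*(exp(4*I*pi/5))*conj(1) + 1*(exp(-4*I*pi/5))*conj(1) + 1*(exp(-2*I*pi/5))*conj(1)]
      = (1/5)[(1) + (exp(2*I*pi/5)) + (exp(4*I*pi/5)) + (exp(-4*I*pi/5)) + (exp(-2*I*pi/5))] = 0/5 = 0
  <chi_1*chi_0, chi_1> = (1/5)[1*(1)*conj(1) + 1*(exp(2*I*pi/5))*conj(exp(2*I*pi/5)) + 1*(exp(4*I*pi/5))*conj(exp(4*I*pi/5)) + 1*(exp(-4*I*pi/5))*conj(exp(-4*I*pi/5)) + 1*(exp(-2*I*pi/5))*conj(exp(-2*I*pi/5))]
      = (1/5)[(1) + (1) + (1) + (1) + (1)] = 5/5 = 1
  <chi_1*chi_0, chi_2> = (1/5)[1*(1)*conj(1) + 1*(exp(2*I*pi/5))*conj(exp(4*I*pi/5)) + 1*(exp(4*I*pi/5))*conj(exp(-2*I*pi/5)) + 1*(exp(-4*I*pi/5))*conj(exp(2*I*pi/5)) + 1*(exp(-2*I*pi/5))*conj(exp(-4*I*pi/5))]
      = (1/5)[(1) + (exp(-2*I*pi/5)) + (exp(-4*I*pi/5)) + (exp(4*I*pi/5)) + (exp(2*I*pi/5))] = 0/5 = 0
  <chi_1*chi_0, chi_3> = (1/5)[1*(1)*conj(1) + 1*(exp(2*I*pi/5))*conj(exp(-4*I*pi/5)) + 1*(exp(4*I*pi/5))*conj(exp(2*I*pi/5)) + 1*(exp(-4*I*pi/5))*conj(exp(-2*I*pi/5)) + 1*(exp(-2*I*pi/5))*conj(exp(4*I*pi/5))]
      = (1/5)[(1) + (exp(-4*I*pi/5)) + (exp(2*I*pi/5)) + (exp(-2*I*pi/5)) + (exp(4*I*pi/5))] = 0/5 = 0
  <chi_1*chi_0, chi_4> = (1/5)[1*(1)*conj(1) + 1*(exp(2*I*pi/5))*conj(exp(-2*I*pi/5)) + 1*(exp(4*I*pi/5))*conj(exp(-4*I*pi/5)) + 1*(exp(-4*I*pi/5))*conj(exp(4*I*pi/5)) + 1*(exp(-2*I*pi/5))*conj(exp(2*I*pi/5))]
      = (1/5)[(1) + (exp(4*I*pi/5)) + (exp(-2*I*pi/5)) + (exp(2*I*pi/5)) + (exp(-4*I*pi/5))] = 0/5 = 0
(Exp terms are combined using exp(i*s)*conj(exp(i*t)) = exp(i*(s-t)), and sums of them are collapsed using the identity that for every m > 1 the m distinct m-th roots of unity sum to 0, e.g. 1 + exp(2*I*pi/3) + exp(-2*I*pi/3) = 0.)
Hence the multiplicities are chi_1: 1. Dimension check: dim(chi_1)*dim(chi_0) = 1*1 = 1 and sum (mult * dim) = 1*1 = 1.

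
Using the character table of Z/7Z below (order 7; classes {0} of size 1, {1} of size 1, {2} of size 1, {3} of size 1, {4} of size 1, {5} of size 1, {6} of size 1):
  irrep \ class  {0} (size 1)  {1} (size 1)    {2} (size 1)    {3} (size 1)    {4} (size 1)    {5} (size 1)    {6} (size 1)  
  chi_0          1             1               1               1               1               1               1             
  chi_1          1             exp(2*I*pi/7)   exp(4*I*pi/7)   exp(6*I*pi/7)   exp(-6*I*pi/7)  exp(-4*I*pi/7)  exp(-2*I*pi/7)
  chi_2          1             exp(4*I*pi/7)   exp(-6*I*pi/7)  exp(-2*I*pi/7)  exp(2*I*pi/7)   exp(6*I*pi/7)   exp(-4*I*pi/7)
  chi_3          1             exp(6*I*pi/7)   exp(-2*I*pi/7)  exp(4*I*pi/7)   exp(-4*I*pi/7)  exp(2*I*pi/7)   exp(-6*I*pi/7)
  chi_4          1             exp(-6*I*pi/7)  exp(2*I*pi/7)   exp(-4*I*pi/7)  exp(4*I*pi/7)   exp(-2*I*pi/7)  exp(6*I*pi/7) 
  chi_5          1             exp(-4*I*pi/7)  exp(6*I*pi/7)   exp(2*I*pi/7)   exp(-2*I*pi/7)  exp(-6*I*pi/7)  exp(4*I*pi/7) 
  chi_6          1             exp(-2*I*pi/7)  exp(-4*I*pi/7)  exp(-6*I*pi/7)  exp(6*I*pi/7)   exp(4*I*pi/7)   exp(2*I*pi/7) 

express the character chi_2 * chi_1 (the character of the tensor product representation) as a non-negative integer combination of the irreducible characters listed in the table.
chi_2 tensor chi_1 = chi_3 (all other irreducibles have multiplicity 0).

Reasoning: The character of a tensor product is the pointwise product (chi_2 * chi_1)(C) = chi_2(C) * chi_1(C):
  {0}: (1)*(1), {1}: (exp(4*I*pi/7))*(exp(2*I*pi/7)), {2}: (exp(-6*I*pi/7))*(exp(4*I*pi/7)), {3}: (exp(-2*I*pi/7))*(exp(6*I*pi/7)), {4}: (exp(2*I*pi/7))*(exp(-6*I*pi/7)), {5}: (exp(6*I*pi/7))*(exp(-4*I*pi/7)), {6}: (exp(-4*I*pi/7))*(exp(-2*I*pi/7))
so (chi_2 * chi_1) takes values
  {0} -> 1, {1} -> exp(6*I*pi/7), {2} -> exp(-2*I*pi/7), {3} -> exp(4*I*pi/7), {4} -> exp(-4*I*pi/7), {5} -> exp(2*I*pi/7), {6} -> exp(-6*I*pi/7).
Now take the inner product of this character with each irreducible chi from the table, <chi_2*chi_1, chi> = (1/7) sum_C |C| (chi_2*chi_1)(C) conj(chi(C)):
  <chi_2*chi_1, chi_0> = (1/7)[1*(1)*conj(1) + 1*(exp(6*I*pi/7))*conj(1) + 1*(exp(-2*I*pi/7))*conj(1) + 1*(exp(4*I*pi/7))*conj(1) + 1*(exp(-4*I*pi/7))*conj(1) + 1*(exp(2*I*pi/7))*conj(1) + 1*(exp(-6*I*pi/7))*conj(1)]
      = (1/7)[(1) + (exp(6*I*pi/7)) + (exp(-2*I*pi/7)) + (exp(4*I*pi/7)) + (exp(-4*I*pi/7)) + (exp(2*I*pi/7)) + (exp(-6*I*pi/7))] = 0/7 = 0
  <chi_2*chi_1, chi_1> = (1/7)[1*(1)*conj(1) + 1*(exp(6*I*pi/7))*conj(exp(2*I*pi/7)) + 1*(exp(-2*I*pi/7))*conj(exp(4*I*pi/7)) + 1*(exp(4*I*pi/7))*conj(exp(6*I*pi/7)) + 1*(exp(-4*I*pi/7))*conj(exp(-6*I*pi/7)) + 1*(exp(2*I*pi/7))*conj(exp(-4*I*pi/7)) + 1*(exp(-6*I*pi/7))*conj(exp(-2*I*pi/7))]
      = (1/7)[(1) + (exp(4*I*pi/7)) + (exp(-6*I*pi/7)) + (exp(-2*I*pi/7)) + (exp(2*I*pi/7)) + (exp(6*I*pi/7)) + (exp(-4*I*pi/7))] = 0/7 = 0
  <chi_2*chi_1, chi_2> = (1/7)[1*(1)*conj(1) + 1*(exp(6*I*pi/7))*conj(exp(4*I*pi/7)) + 1*(exp(-2*I*pi/7))*conj(exp(-6*I*pi/7)) + 1*(exp(4*I*pi/7))*conj(exp(-2*I*pi/7)) + 1*(exp(-4*I*pi/7))*conj(exp(2*I*pi/7)) + 1*(exp(2*I*pi/7))*conj(exp(6*I*pi/7)) + 1*(exp(-6*I*pi/7))*conj(exp(-4*I*pi/7))]
      = (1/7)[(1) + (exp(2*I*pi/7)) + (exp(4*I*pi/7)) + (exp(6*I*pi/7)) + (exp(-6*I*pi/7)) + (exp(-4*I*pi/7)) + (exp(-2*I*pi/7))] = 0/7 = 0
  <chi_2*chi_1, chi_3> = (1/7)[1*(1)*conj(1) + 1*(exp(6*I*pi/7))*conj(exp(6*I*pi/7)) + 1*(exp(-2*I*pi/7))*conj(exp(-2*I*pi/7)) + 1*(exp(4*I*pi/7))*conj(exp(4*I*pi/7)) + 1*(exp(-4*I*pi/7))*conj(exp(-4*I*pi/7)) + 1*(exp(2*I*pi/7))*conj(exp(2*I*pi/7)) + 1*(exp(-6*I*pi/7))*conj(exp(-6*I*pi/7))]
      = (1/7)[(1) + (1) + (1) + (1) + (1) + (1) + (1)] = 7/7 = 1
  <chi_2*chi_1, chi_4> = (1/7)[1*(1)*conj(1) + 1*(exp(6*I*pi/7))*conj(exp(-6*I*pi/7)) + 1*(exp(-2*I*pi/7))*conj(exp(2*I*pi/7)) + 1*(exp(4*I*pi/7))*conj(exp(-4*I*pi/7)) + 1*(exp(-4*I*pi/7))*conj(exp(4*I*pi/7)) + 1*(exp(2*I*pi/7))*conj(exp(-2*I*pi/7)) + 1*(exp(-6*I*pi/7))*conj(exp(6*I*pi/7))]
      = (1/7)[(1) + (exp(-2*I*pi/7)) + (exp(-4*I*pi/7)) + (exp(-6*I*pi/7)) + (exp(6*I*pi/7)) + (exp(4*I*pi/7)) + (exp(2*I*pi/7))] = 0/7 = 0
  <chi_2*chi_1, chi_5> = (1/7)[1*(1)*conj(1) + 1*(exp(6*I*pi/7))*conj(exp(-4*I*pi/7)) + 1*(exp(-2*I*pi/7))*conj(exp(6*I*pi/7)) + 1*(exp(4*I*pi/7))*conj(exp(2*I*pi/7)) + 1*(exp(-4*I*pi/7))*conj(exp(-2*I*pi/7)) + 1*(exp(2*I*pi/7))*conj(exp(-6*I*pi/7)) + 1*(exp(-6*I*pi/7))*conj(exp(4*I*pi/7))]
      = (1/7)[(1) + (exp(-4*I*pi/7)) + (exp(6*I*pi/7)) + (exp(2*I*pi/7)) + (exp(-2*I*pi/7)) + (exp(-6*I*pi/7)) + (exp(4*I*pi/7))] = 0/7 = 0
  <chi_2*chi_1, chi_6> = (1/7)[1*(1)*conj(1) + 1*(exp(6*I*pi/7))*conj(exp(-2*I*pi/7)) + 1*(exp(-2*I*pi/7))*conj(exp(-4*I*pi/7)) + 1*(exp(4*I*pi/7))*conj(exp(-6*I*pi/7)) + 1*(exp(-4*I*pi/7))*conj(exp(6*I*pi/7)) + 1*(exp(2*I*pi/7))*conj(exp(4*I*pi/7)) + 1*(exp(-6*I*pi/7))*conj(exp(2*I*pi/7))]
      = (1/7)[(1) + (exp(-6*I*pi/7)) + (exp(2*I*pi/7)) + (exp(-4*I*pi/7)) + (exp(4*I*pi/7)) + (exp(-2*I*pi/7)) + (exp(6*I*pi/7))] = 0/7 = 0
(Exp terms are combined using exp(i*s)*conj(exp(i*t)) = exp(i*(s-t)), and sums of them are collapsed using the identity that for every m > 1 the m distinct m-th roots of unity sum to 0, e.g. 1 + exp(2*I*pi/3) + exp(-2*I*pi/3) = 0.)
Hence the multiplicities are chi_3: 1. Dimension check: dim(chi_2)*dim(chi_1) = 1*1 = 1 and sum (mult * dim) = 1*1 = 1.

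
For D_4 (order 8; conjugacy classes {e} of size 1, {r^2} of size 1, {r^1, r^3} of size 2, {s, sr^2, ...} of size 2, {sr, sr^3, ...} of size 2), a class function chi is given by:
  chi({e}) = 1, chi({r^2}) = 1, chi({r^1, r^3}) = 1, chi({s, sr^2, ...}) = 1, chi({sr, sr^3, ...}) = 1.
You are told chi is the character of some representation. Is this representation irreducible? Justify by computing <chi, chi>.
Irreducible: <chi, chi> = 1.

Explanation: <chi, chi> = (1/|G|) sum_C |C| * |chi(C)|^2 = (1/8)[1*|1|^2 + 1*|1|^2 + 2*|1|^2 + 2*|1|^2 + 2*|1|^2]
  = (1/8)[(1) + (1) + (2) + (2) + (2)] = 8/8 = 1.
A character is irreducible iff <chi, chi> = 1, so this representation is irreducible.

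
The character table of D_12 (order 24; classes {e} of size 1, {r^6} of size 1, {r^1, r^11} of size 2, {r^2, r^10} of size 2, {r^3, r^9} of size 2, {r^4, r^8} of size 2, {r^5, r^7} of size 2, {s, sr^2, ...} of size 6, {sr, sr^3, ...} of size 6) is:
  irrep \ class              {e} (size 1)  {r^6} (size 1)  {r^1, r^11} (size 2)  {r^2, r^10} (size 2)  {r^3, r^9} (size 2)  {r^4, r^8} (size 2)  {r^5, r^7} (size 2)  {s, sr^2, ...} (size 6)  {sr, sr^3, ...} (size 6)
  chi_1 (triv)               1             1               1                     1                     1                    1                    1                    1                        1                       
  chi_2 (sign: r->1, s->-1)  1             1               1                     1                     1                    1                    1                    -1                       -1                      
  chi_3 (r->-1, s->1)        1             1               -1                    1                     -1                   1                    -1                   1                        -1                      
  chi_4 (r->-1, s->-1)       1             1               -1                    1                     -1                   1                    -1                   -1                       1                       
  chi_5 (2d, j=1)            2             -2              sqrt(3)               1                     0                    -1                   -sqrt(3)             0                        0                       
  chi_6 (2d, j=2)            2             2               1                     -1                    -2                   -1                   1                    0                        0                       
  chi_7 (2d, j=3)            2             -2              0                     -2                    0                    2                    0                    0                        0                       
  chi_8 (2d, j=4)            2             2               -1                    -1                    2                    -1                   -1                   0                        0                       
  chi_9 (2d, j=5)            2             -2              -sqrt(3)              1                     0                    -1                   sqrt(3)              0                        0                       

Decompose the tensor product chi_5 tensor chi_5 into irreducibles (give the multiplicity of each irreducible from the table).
chi_5 tensor chi_5 = chi_1 + chi_2 + chi_6 (all other irreducibles have multiplicity 0).

Derivation: The character of a tensor product is the pointwise product (chi_5 * chi_5)(C) = chi_5(C) * chi_5(C):
  {e}: (2)*(2), {r^6}: (-2)*(-2), {r^1, r^11}: (sqrt(3))*(sqrt(3)), {r^2, r^10}: (1)*(1), {r^3, r^9}: (0)*(0), {r^4, r^8}: (-1)*(-1), {r^5, r^7}: (-sqrt(3))*(-sqrt(3)), {s, sr^2, ...}: (0)*(0), {sr, sr^3, ...}: (0)*(0)
so (chi_5 * chi_5) takes values
  {e} -> 4, {r^6} -> 4, {r^1, r^11} -> 3, {r^2, r^10} -> 1, {r^3, r^9} -> 0, {r^4, r^8} -> 1, {r^5, r^7} -> 3, {s, sr^2, ...} -> 0, {sr, sr^3, ...} -> 0.
Now take the inner product of this character with each irreducible chi from the table, <chi_5*chi_5, chi> = (1/24) sum_C |C| (chi_5*chi_5)(C) conj(chi(C)):
  <chi_5*chi_5, chi_1> = (1/24)[1*(4)*conj(1) + 1*(4)*conj(1) + 2*(3)*conj(1) + 2*(1)*conj(1) + 2*(0)*conj(1) + 2*(1)*conj(1) + 2*(3)*conj(1) + 6*(0)*conj(1) + 6*(0)*conj(1)]
      = (1/24)[(4) + (4) + (6) + (2) + (0) + (2) + (6) + (0) + (0)] = 24/24 = 1
  <chi_5*chi_5, chi_2> = (1/24)[1*(4)*conj(1) + 1*(4)*conj(1) + 2*(3)*conj(1) + 2*(1)*conj(1) + 2*(0)*conj(1) + 2*(1)*conj(1) + 2*(3)*conj(1) + 6*(0)*conj(-1) + 6*(0)*conj(-1)]
      = (1/24)[(4) + (4) + (6) + (2) + (0) + (2) + (6) + (0) + (0)] = 24/24 = 1
  <chi_5*chi_5, chi_3> = (1/24)[1*(4)*conj(1) + 1*(4)*conj(1) + 2*(3)*conj(-1) + 2*(1)*conj(1) + 2*(0)*conj(-1) + 2*(1)*conj(1) + 2*(3)*conj(-1) + 6*(0)*conj(1) + 6*(0)*conj(-1)]
      = (1/24)[(4) + (4) + (-6) + (2) + (0) + (2) + (-6) + (0) + (0)] = 0/24 = 0
  <chi_5*chi_5, chi_4> = (1/24)[1*(4)*conj(1) + 1*(4)*conj(1) + 2*(3)*conj(-1) + 2*(1)*conj(1) + 2*(0)*conj(-1) + 2*(1)*conj(1) + 2*(3)*conj(-1) + 6*(0)*conj(-1) + 6*(0)*conj(1)]
      = (1/24)[(4) + (4) + (-6) + (2) + (0) + (2) + (-6) + (0) + (0)] = 0/24 = 0
  <chi_5*chi_5, chi_5> = (1/24)[1*(4)*conj(2) + 1*(4)*conj(-2) + 2*(3)*conj(sqrt(3)) + 2*(1)*conj(1) + 2*(0)*conj(0) + 2*(1)*conj(-1) + 2*(3)*conj(-sqrt(3)) + 6*(0)*conj(0) + 6*(0)*conj(0)]
      = (1/24)[(8) + (-8) + (6*sqrt(3)) + (2) + (0) + (-2) + (-6*sqrt(3)) + (0) + (0)] = 0/24 = 0
  <chi_5*chi_5, chi_6> = (1/24)[1*(4)*conj(2) + 1*(4)*conj(2) + 2*(3)*conj(1) + 2*(1)*conj(-1) + 2*(0)*conj(-2) + 2*(1)*conj(-1) + 2*(3)*conj(1) + 6*(0)*conj(0) + 6*(0)*conj(0)]
      = (1/24)[(8) + (8) + (6) + (-2) + (0) + (-2) + (6) + (0) + (0)] = 24/24 = 1
  <chi_5*chi_5, chi_7> = (1/24)[1*(4)*conj(2) + 1*(4)*conj(-2) + 2*(3)*conj(0) + 2*(1)*conj(-2) + 2*(0)*conj(0) + 2*(1)*conj(2) + 2*(3)*conj(0) + 6*(0)*conj(0) + 6*(0)*conj(0)]
      = (1/24)[(8) + (-8) + (0) + (-4) + (0) + (4) + (0) + (0) + (0)] = 0/24 = 0
  <chi_5*chi_5, chi_8> = (1/24)[1*(4)*conj(2) + 1*(4)*conj(2) + 2*(3)*conj(-1) + 2*(1)*conj(-1) + 2*(0)*conj(2) + 2*(1)*conj(-1) + 2*(3)*conj(-1) + 6*(0)*conj(0) + 6*(0)*conj(0)]
      = (1/24)[(8) + (8) + (-6) + (-2) + (0) + (-2) + (-6) + (0) + (0)] = 0/24 = 0
  <chi_5*chi_5, chi_9> = (1/24)[1*(4)*conj(2) + 1*(4)*conj(-2) + 2*(3)*conj(-sqrt(3)) + 2*(1)*conj(1) + 2*(0)*conj(0) + 2*(1)*conj(-1) + 2*(3)*conj(sqrt(3)) + 6*(0)*conj(0) + 6*(0)*conj(0)]
      = (1/24)[(8) + (-8) + (-6*sqrt(3)) + (2) + (0) + (-2) + (6*sqrt(3)) + (0) + (0)] = 0/24 = 0
Hence the multiplicities are chi_1: 1, chi_2: 1, chi_6: 1. Dimension check: dim(chi_5)*dim(chi_5) = 2*2 = 4 and sum (mult * dim) = 1*1 + 1*1 + 1*2 = 4.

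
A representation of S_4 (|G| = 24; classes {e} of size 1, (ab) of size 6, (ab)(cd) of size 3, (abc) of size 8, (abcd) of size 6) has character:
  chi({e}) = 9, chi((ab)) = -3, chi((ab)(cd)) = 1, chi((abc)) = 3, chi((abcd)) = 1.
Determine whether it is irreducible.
Not irreducible (reducible): <chi, chi> = 9 > 1.

Reasoning: <chi, chi> = (1/|G|) sum_C |C| * |chi(C)|^2 = (1/24)[1*|9|^2 + 6*|-3|^2 + 3*|1|^2 + 8*|3|^2 + 6*|1|^2]
  = (1/24)[(81) + (54) + (3) + (72) + (6)] = 216/24 = 9.
A character is irreducible iff <chi, chi> = 1, so this representation is reducible.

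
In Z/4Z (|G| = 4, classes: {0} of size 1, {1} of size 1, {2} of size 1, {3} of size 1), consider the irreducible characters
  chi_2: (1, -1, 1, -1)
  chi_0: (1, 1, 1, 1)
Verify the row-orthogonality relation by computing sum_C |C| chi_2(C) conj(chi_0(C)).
Sum = 0; so <chi_2, chi_0> = 0 (distinct irreducibles are orthogonal).

Proof sketch: Compute term by term over conjugacy classes (|C| * chi_2(C) * conj(chi_0(C))):
  1*(1)*conj(1) + 1*(-1)*conj(1) + 1*(1)*conj(1) + 1*(-1)*conj(1)
  = (1) + (-1) + (1) + (-1)
  = 0.
(Exp terms are combined using exp(i*s)*conj(exp(i*t)) = exp(i*(s-t)), and sums of them are collapsed using the identity that for every m > 1 the m distinct m-th roots of unity sum to 0, e.g. 1 + exp(2*I*pi/3) + exp(-2*I*pi/3) = 0.)
Dividing by |G| = 4 gives 0/4 = 0, matching the row-orthogonality relation <chi_2, chi_0> = [chi_2 = chi_0].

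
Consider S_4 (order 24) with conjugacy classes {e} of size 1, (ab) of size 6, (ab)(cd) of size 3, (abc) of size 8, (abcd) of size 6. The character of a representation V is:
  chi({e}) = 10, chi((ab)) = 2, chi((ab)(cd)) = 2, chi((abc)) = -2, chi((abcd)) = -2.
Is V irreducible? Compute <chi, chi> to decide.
Not irreducible (reducible): <chi, chi> = 8 > 1.

Derivation: <chi, chi> = (1/|G|) sum_C |C| * |chi(C)|^2 = (1/24)[1*|10|^2 + 6*|2|^2 + 3*|2|^2 + 8*|-2|^2 + 6*|-2|^2]
  = (1/24)[(100) + (24) + (12) + (32) + (24)] = 192/24 = 8.
A character is irreducible iff <chi, chi> = 1, so this representation is reducible.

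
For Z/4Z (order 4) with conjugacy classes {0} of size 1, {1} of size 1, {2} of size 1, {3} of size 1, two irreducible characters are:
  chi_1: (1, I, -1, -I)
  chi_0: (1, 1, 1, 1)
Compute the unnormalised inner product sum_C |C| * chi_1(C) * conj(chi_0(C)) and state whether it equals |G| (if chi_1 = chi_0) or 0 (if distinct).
Sum = 0; so <chi_1, chi_0> = 0 (distinct irreducibles are orthogonal).

Argument: Compute term by term over conjugacy classes (|C| * chi_1(C) * conj(chi_0(C))):
  1*(1)*conj(1) + 1*(I)*conj(1) + 1*(-1)*conj(1) + 1*(-I)*conj(1)
  = (1) + (I) + (-1) + (-I)
  = 0.
(Exp terms are combined using exp(i*s)*conj(exp(i*t)) = exp(i*(s-t)), and sums of them are collapsed using the identity that for every m > 1 the m distinct m-th roots of unity sum to 0, e.g. 1 + exp(2*I*pi/3) + exp(-2*I*pi/3) = 0.)
Dividing by |G| = 4 gives 0/4 = 0, matching the row-orthogonality relation <chi_1, chi_0> = [chi_1 = chi_0].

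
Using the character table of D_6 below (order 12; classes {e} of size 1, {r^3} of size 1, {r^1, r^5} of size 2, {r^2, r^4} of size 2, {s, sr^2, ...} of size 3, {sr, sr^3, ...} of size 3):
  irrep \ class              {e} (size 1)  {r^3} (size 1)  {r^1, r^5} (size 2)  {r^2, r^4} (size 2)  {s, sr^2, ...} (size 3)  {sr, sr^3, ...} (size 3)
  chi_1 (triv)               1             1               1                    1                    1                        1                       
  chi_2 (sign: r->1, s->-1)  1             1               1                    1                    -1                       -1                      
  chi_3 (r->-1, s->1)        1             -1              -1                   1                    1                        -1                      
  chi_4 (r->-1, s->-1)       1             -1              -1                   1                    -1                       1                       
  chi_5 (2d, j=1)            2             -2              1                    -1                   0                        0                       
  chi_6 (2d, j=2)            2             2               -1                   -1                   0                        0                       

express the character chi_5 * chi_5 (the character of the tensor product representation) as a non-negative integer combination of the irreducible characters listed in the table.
chi_5 tensor chi_5 = chi_1 + chi_2 + chi_6 (all other irreducibles have multiplicity 0).

Proof sketch: The character of a tensor product is the pointwise product (chi_5 * chi_5)(C) = chi_5(C) * chi_5(C):
  {e}: (2)*(2), {r^3}: (-2)*(-2), {r^1, r^5}: (1)*(1), {r^2, r^4}: (-1)*(-1), {s, sr^2, ...}: (0)*(0), {sr, sr^3, ...}: (0)*(0)
so (chi_5 * chi_5) takes values
  {e} -> 4, {r^3} -> 4, {r^1, r^5} -> 1, {r^2, r^4} -> 1, {s, sr^2, ...} -> 0, {sr, sr^3, ...} -> 0.
Now take the inner product of this character with each irreducible chi from the table, <chi_5*chi_5, chi> = (1/12) sum_C |C| (chi_5*chi_5)(C) conj(chi(C)):
  <chi_5*chi_5, chi_1> = (1/12)[1*(4)*conj(1) + 1*(4)*conj(1) + 2*(1)*conj(1) + 2*(1)*conj(1) + 3*(0)*conj(1) + 3*(0)*conj(1)]
      = (1/12)[(4) + (4) + (2) + (2) + (0) + (0)] = 12/12 = 1
  <chi_5*chi_5, chi_2> = (1/12)[1*(4)*conj(1) + 1*(4)*conj(1) + 2*(1)*conj(1) + 2*(1)*conj(1) + 3*(0)*conj(-1) + 3*(0)*conj(-1)]
      = (1/12)[(4) + (4) + (2) + (2) + (0) + (0)] = 12/12 = 1
  <chi_5*chi_5, chi_3> = (1/12)[1*(4)*conj(1) + 1*(4)*conj(-1) + 2*(1)*conj(-1) + 2*(1)*conj(1) + 3*(0)*conj(1) + 3*(0)*conj(-1)]
      = (1/12)[(4) + (-4) + (-2) + (2) + (0) + (0)] = 0/12 = 0
  <chi_5*chi_5, chi_4> = (1/12)[1*(4)*conj(1) + 1*(4)*conj(-1) + 2*(1)*conj(-1) + 2*(1)*conj(1) + 3*(0)*conj(-1) + 3*(0)*conj(1)]
      = (1/12)[(4) + (-4) + (-2) + (2) + (0) + (0)] = 0/12 = 0
  <chi_5*chi_5, chi_5> = (1/12)[1*(4)*conj(2) + 1*(4)*conj(-2) + 2*(1)*conj(1) + 2*(1)*conj(-1) + 3*(0)*conj(0) + 3*(0)*conj(0)]
      = (1/12)[(8) + (-8) + (2) + (-2) + (0) + (0)] = 0/12 = 0
  <chi_5*chi_5, chi_6> = (1/12)[1*(4)*conj(2) + 1*(4)*conj(2) + 2*(1)*conj(-1) + 2*(1)*conj(-1) + 3*(0)*conj(0) + 3*(0)*conj(0)]
      = (1/12)[(8) + (8) + (-2) + (-2) + (0) + (0)] = 12/12 = 1
Hence the multiplicities are chi_1: 1, chi_2: 1, chi_6: 1. Dimension check: dim(chi_5)*dim(chi_5) = 2*2 = 4 and sum (mult * dim) = 1*1 + 1*1 + 1*2 = 4.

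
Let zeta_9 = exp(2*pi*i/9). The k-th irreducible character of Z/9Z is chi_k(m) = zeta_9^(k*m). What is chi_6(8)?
chi_6(8) = zeta_9^48 = exp(2*I*pi/3)

Argument: chi_6(8) = zeta_9^(6*8) = zeta_9^48. Since zeta_9^9 = 1, this equals zeta_9^3 = exp(2*pi*i*3/9) = exp(2*I*pi/3).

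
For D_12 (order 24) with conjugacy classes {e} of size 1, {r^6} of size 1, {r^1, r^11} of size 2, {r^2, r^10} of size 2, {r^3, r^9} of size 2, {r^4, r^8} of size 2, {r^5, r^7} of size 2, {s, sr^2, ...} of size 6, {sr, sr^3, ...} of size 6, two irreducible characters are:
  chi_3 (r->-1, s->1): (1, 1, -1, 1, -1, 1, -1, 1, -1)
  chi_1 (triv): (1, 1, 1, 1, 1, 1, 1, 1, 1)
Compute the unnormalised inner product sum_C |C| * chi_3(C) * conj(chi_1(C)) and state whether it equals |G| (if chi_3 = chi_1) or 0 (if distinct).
Sum = 0; so <chi_3, chi_1> = 0 (distinct irreducibles are orthogonal).

Working: Compute term by term over conjugacy classes (|C| * chi_3(C) * conj(chi_1(C))):
  1*(1)*conj(1) + 1*(1)*conj(1) + 2*(-1)*conj(1) + 2*(1)*conj(1) + 2*(-1)*conj(1) + 2*(1)*conj(1) + 2*(-1)*conj(1) + 6*(1)*conj(1) + 6*(-1)*conj(1)
  = (1) + (1) + (-2) + (2) + (-2) + (2) + (-2) + (6) + (-6)
  = 0.
Dividing by |G| = 24 gives 0/24 = 0, matching the row-orthogonality relation <chi_3, chi_1> = [chi_3 = chi_1].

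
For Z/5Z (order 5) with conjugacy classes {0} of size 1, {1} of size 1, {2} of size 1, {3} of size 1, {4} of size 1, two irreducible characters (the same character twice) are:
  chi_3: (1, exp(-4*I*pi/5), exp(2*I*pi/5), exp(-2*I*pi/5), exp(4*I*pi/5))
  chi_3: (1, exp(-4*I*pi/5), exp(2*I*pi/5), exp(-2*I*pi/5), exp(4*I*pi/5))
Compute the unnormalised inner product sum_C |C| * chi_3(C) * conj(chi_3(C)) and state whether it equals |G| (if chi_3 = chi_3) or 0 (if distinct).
Sum = 5 = |G| = 5; so <chi_3, chi_3> = 1 (norm-1 confirms irreducibility).

Why: Compute term by term over conjugacy classes (|C| * chi_3(C) * conj(chi_3(C))):
  1*(1)*conj(1) + 1*(exp(-4*I*pi/5))*conj(exp(-4*I*pi/5)) + 1*(exp(2*I*pi/5))*conj(exp(2*I*pi/5)) + 1*(exp(-2*I*pi/5))*conj(exp(-2*I*pi/5)) + 1*(exp(4*I*pi/5))*conj(exp(4*I*pi/5))
  = (1) + (1) + (1) + (1) + (1)
  = 5.
(Exp terms are combined using exp(i*s)*conj(exp(i*t)) = exp(i*(s-t)), and sums of them are collapsed using the identity that for every m > 1 the m distinct m-th roots of unity sum to 0, e.g. 1 + exp(2*I*pi/3) + exp(-2*I*pi/3) = 0.)
Dividing by |G| = 5 gives 5/5 = 1, matching the row-orthogonality relation <chi_3, chi_3> = [chi_3 = chi_3].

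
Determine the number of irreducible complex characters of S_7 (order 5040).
15

Details: The number of irreducible complex representations of a finite group equals its number of conjugacy classes. Conjugacy classes in S_7 correspond to cycle types, i.e. partitions of 7; there are p(7) = 15 of them, so S_7 (order 5040) has exactly 15 irreducible complex representations.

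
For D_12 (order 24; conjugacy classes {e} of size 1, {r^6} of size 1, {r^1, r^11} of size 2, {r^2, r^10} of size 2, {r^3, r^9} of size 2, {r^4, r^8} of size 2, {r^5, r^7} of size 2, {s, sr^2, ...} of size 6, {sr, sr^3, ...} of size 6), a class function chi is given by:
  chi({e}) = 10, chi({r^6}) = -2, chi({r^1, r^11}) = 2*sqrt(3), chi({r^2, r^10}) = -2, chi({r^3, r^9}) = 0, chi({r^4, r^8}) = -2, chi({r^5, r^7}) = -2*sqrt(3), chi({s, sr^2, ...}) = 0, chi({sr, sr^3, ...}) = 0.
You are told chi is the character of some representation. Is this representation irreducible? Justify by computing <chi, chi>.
Not irreducible (reducible): <chi, chi> = 7 > 1.

Proof sketch: <chi, chi> = (1/|G|) sum_C |C| * |chi(C)|^2 = (1/24)[1*|10|^2 + 1*|-2|^2 + 2*|2*sqrt(3)|^2 + 2*|-2|^2 + 2*|0|^2 + 2*|-2|^2 + 2*|-2*sqrt(3)|^2 + 6*|0|^2 + 6*|0|^2]
  = (1/24)[(100) + (4) + (24) + (8) + (0) + (8) + (24) + (0) + (0)] = 168/24 = 7.
A character is irreducible iff <chi, chi> = 1, so this representation is reducible.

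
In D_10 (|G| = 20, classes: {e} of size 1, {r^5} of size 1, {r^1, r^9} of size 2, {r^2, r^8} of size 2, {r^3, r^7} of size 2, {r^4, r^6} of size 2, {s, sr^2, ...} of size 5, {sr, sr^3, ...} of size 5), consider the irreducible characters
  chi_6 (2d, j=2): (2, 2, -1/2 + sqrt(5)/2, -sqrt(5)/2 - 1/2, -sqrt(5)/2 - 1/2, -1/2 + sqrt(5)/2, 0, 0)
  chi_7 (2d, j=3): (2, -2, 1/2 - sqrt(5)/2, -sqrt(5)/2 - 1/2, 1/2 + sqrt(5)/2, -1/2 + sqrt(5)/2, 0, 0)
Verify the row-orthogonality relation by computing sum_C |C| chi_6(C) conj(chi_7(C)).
Sum = 0; so <chi_6, chi_7> = 0 (distinct irreducibles are orthogonal).

Proof sketch: Compute term by term over conjugacy classes (|C| * chi_6(C) * conj(chi_7(C))):
  1*(2)*conj(2) + 1*(2)*conj(-2) + 2*(-1/2 + sqrt(5)/2)*conj(1/2 - sqrt(5)/2) + 2*(-sqrt(5)/2 - 1/2)*conj(-sqrt(5)/2 - 1/2) + 2*(-sqrt(5)/2 - 1/2)*conj(1/2 + sqrt(5)/2) + 2*(-1/2 + sqrt(5)/2)*conj(-1/2 + sqrt(5)/2) + 5*(0)*conj(0) + 5*(0)*conj(0)
  = (4) + (-4) + (-3 + sqrt(5)) + (sqrt(5) + 3) + (-3 - sqrt(5)) + (3 - sqrt(5)) + (0) + (0)
  = 0.
Dividing by |G| = 20 gives 0/20 = 0, matching the row-orthogonality relation <chi_6, chi_7> = [chi_6 = chi_7].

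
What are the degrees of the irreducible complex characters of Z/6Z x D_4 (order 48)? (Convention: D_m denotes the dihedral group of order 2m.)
Dimensions: 1, 1, 1, 1, 1, 1, 1, 1, 1, 1, 1, 1, 1, 1, 1, 1, 1, 1, 1, 1, 1, 1, 1, 1, 2, 2, 2, 2, 2, 2

Working: There are 30 irreducibles (= number of conjugacy classes). Their dimensions d_i satisfy sum d_i^2 = |G| = 48: 1 + 1 + 1 + 1 + 1 + 1 + 1 + 1 + 1 + 1 + 1 + 1 + 1 + 1 + 1 + 1 + 1 + 1 + 1 + 1 + 1 + 1 + 1 + 1 + 4 + 4 + 4 + 4 + 4 + 4 = 48. (For the product with Z/6Z: each of the 6 1-dim characters of Z/6Z tensors with each irrep of D_4, giving 6 copies of each D_4-dimension.)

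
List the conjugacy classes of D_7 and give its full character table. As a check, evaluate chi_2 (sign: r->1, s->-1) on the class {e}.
Conjugacy classes: {e} of size 1, {r^1, r^6} of size 2, {r^2, r^5} of size 2, {r^3, r^4} of size 2, {s, sr, ..., sr^6} of size 7.
Character table:
  irrep \ class              {e} (size 1)  {r^1, r^6} (size 2)  {r^2, r^5} (size 2)  {r^3, r^4} (size 2)  {s, sr, ..., sr^6} (size 7)
  chi_1 (triv)               1             1                    1                    1                    1                          
  chi_2 (sign: r->1, s->-1)  1             1                    1                    1                    -1                         
  chi_3 (2d, j=1)            2             2*cos(2*pi/7)        -2*cos(3*pi/7)       -2*cos(pi/7)         0                          
  chi_4 (2d, j=2)            2             -2*cos(3*pi/7)       -2*cos(pi/7)         2*cos(2*pi/7)        0                          
  chi_5 (2d, j=3)            2             -2*cos(pi/7)         2*cos(2*pi/7)        -2*cos(3*pi/7)       0                          

Spot check: chi_2 (sign: r->1, s->-1) on {e} = 1.

Reasoning: D_7 has order 2*7 = 14 with 5 conjugacy classes, hence 5 irreducibles. Sum of squared dims 1 + 1 + 4 + 4 + 4 = 14 = |G|. Linear characters come from the abelianisation; the 2-dimensional irreps have character r^k -> 2*cos(2*pi*j*k/7), reflections -> 0.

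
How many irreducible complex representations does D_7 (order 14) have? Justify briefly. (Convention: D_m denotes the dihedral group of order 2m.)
5

Derivation: The number of irreducible complex representations of a finite group equals its number of conjugacy classes. D_7 has 5 conjugacy classes ((n+3)/2 for n odd), so D_7 (order 14) has exactly 5 irreducible complex representations.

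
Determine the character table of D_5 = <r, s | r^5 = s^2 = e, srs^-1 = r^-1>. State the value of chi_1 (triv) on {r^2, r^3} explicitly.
Conjugacy classes: {e} of size 1, {r^1, r^4} of size 2, {r^2, r^3} of size 2, {s, sr, ..., sr^4} of size 5.
Character table:
  irrep \ class              {e} (size 1)  {r^1, r^4} (size 2)  {r^2, r^3} (size 2)  {s, sr, ..., sr^4} (size 5)
  chi_1 (triv)               1             1                    1                    1                          
  chi_2 (sign: r->1, s->-1)  1             1                    1                    -1                         
  chi_3 (2d, j=1)            2             -1/2 + sqrt(5)/2     -sqrt(5)/2 - 1/2     0                          
  chi_4 (2d, j=2)            2             -sqrt(5)/2 - 1/2     -1/2 + sqrt(5)/2     0                          

Spot check: chi_1 (triv) on {r^2, r^3} = 1.

Reasoning: D_5 has order 2*5 = 10 with 4 conjugacy classes, hence 4 irreducibles. Sum of squared dims 1 + 1 + 4 + 4 = 10 = |G|. Linear characters come from the abelianisation; the 2-dimensional irreps have character r^k -> 2*cos(2*pi*j*k/5), reflections -> 0.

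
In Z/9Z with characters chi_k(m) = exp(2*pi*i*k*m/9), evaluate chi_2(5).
chi_2(5) = zeta_9^10 = exp(2*I*pi/9)

Reasoning: chi_2(5) = zeta_9^(2*5) = zeta_9^10. Since zeta_9^9 = 1, this equals zeta_9^1 = exp(2*pi*i*1/9) = exp(2*I*pi/9).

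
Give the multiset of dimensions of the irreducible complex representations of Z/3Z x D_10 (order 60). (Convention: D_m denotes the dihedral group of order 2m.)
Dimensions: 1, 1, 1, 1, 1, 1, 1, 1, 1, 1, 1, 1, 2, 2, 2, 2, 2, 2, 2, 2, 2, 2, 2, 2

Why: There are 24 irreducibles (= number of conjugacy classes). Their dimensions d_i satisfy sum d_i^2 = |G| = 60: 1 + 1 + 1 + 1 + 1 + 1 + 1 + 1 + 1 + 1 + 1 + 1 + 4 + 4 + 4 + 4 + 4 + 4 + 4 + 4 + 4 + 4 + 4 + 4 = 60. (For the product with Z/3Z: each of the 3 1-dim characters of Z/3Z tensors with each irrep of D_10, giving 3 copies of each D_10-dimension.)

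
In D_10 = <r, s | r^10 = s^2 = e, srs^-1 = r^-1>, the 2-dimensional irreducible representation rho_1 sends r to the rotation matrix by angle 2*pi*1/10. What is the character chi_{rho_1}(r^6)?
chi_{rho_1}(r^6) = 2*cos(2*pi*1*6/10) = -sqrt(5)/2 - 1/2

rho_1(r^6) is rotation by angle 2*pi*1*6/10, whose trace is 2*cos(2*pi*1*6/10) = -sqrt(5)/2 - 1/2.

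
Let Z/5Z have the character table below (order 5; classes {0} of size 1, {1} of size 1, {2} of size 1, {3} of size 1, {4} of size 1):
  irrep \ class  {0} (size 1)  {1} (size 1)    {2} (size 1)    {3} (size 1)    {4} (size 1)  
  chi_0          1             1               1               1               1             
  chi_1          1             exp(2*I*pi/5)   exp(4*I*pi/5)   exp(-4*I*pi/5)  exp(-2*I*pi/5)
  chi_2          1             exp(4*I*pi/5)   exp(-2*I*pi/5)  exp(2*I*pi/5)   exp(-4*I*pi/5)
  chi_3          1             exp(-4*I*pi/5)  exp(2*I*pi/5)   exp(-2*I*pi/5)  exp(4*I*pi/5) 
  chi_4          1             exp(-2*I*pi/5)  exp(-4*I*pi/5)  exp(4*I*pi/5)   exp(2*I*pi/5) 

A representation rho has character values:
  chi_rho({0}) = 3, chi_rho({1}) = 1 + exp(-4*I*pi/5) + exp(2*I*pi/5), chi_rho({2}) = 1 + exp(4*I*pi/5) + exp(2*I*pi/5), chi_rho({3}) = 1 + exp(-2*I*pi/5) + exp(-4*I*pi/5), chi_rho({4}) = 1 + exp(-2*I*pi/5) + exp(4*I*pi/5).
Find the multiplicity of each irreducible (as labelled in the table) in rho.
Multiplicities: chi_0: 1, chi_1: 1, chi_2: 0, chi_3: 1, chi_4: 0.

Working: Use <chi_rho, chi> = (1/|G|) sum_C |C| * chi_rho(C) * conj(chi(C)) with |G| = 5 for each irreducible chi in the table:
  <chi_rho, chi_0> = (1/5)[1*(3)*conj(1) + 1*(1 + exp(-4*I*pi/5) + exp(2*I*pi/5))*conj(1) + 1*(1 + exp(4*I*pi/5) + exp(2*I*pi/5))*conj(1) + 1*(1 + exp(-2*I*pi/5) + exp(-4*I*pi/5))*conj(1) + 1*(1 + exp(-2*I*pi/5) + exp(4*I*pi/5))*conj(1)]
      = (1/5)[(3) + (1 + exp(-4*I*pi/5) + exp(2*I*pi/5)) + (1 + exp(4*I*pi/5) + exp(2*I*pi/5)) + (1 + exp(-2*I*pi/5) + exp(-4*I*pi/5)) + (1 + exp(-2*I*pi/5) + exp(4*I*pi/5))] = 5/5 = 1
  <chi_rho, chi_1> = (1/5)[1*(3)*conj(1) + 1*(1 + exp(-4*I*pi/5) + exp(2*I*pi/5))*conj(exp(2*I*pi/5)) + 1*(1 + exp(4*I*pi/5) + exp(2*I*pi/5))*conj(exp(4*I*pi/5)) + 1*(1 + exp(-2*I*pi/5) + exp(-4*I*pi/5))*conj(exp(-4*I*pi/5)) + 1*(1 + exp(-2*I*pi/5) + exp(4*I*pi/5))*conj(exp(-2*I*pi/5))]
      = (1/5)[(3) + (1 + exp(-2*I*pi/5) + exp(4*I*pi/5)) + (1 + exp(-2*I*pi/5) + exp(-4*I*pi/5)) + (1 + exp(4*I*pi/5) + exp(2*I*pi/5)) + (1 + exp(-4*I*pi/5) + exp(2*I*pi/5))] = 5/5 = 1
  <chi_rho, chi_2> = (1/5)[1*(3)*conj(1) + 1*(1 + exp(-4*I*pi/5) + exp(2*I*pi/5))*conj(exp(4*I*pi/5)) + 1*(1 + exp(4*I*pi/5) + exp(2*I*pi/5))*conj(exp(-2*I*pi/5)) + 1*(1 + exp(-2*I*pi/5) + exp(-4*I*pi/5))*conj(exp(2*I*pi/5)) + 1*(1 + exp(-2*I*pi/5) + exp(4*I*pi/5))*conj(exp(-4*I*pi/5))]
      = (1/5)[(3) + (exp(-2*I*pi/5) + exp(-4*I*pi/5) + exp(2*I*pi/5)) + (exp(-4*I*pi/5) + exp(4*I*pi/5) + exp(2*I*pi/5)) + (exp(-2*I*pi/5) + exp(-4*I*pi/5) + exp(4*I*pi/5)) + (exp(-2*I*pi/5) + exp(4*I*pi/5) + exp(2*I*pi/5))] = 0/5 = 0
  <chi_rho, chi_3> = (1/5)[1*(3)*conj(1) + 1*(1 + exp(-4*I*pi/5) + exp(2*I*pi/5))*conj(exp(-4*I*pi/5)) + 1*(1 + exp(4*I*pi/5) + exp(2*I*pi/5))*conj(exp(2*I*pi/5)) + 1*(1 + exp(-2*I*pi/5) + exp(-4*I*pi/5))*conj(exp(-2*I*pi/5)) + 1*(1 + exp(-2*I*pi/5) + exp(4*I*pi/5))*conj(exp(4*I*pi/5))]
      = (1/5)[(3) + (1 + exp(-4*I*pi/5) + exp(4*I*pi/5)) + (1 + exp(-2*I*pi/5) + exp(2*I*pi/5)) + (1 + exp(-2*I*pi/5) + exp(2*I*pi/5)) + (1 + exp(-4*I*pi/5) + exp(4*I*pi/5))] = 5/5 = 1
  <chi_rho, chi_4> = (1/5)[1*(3)*conj(1) + 1*(1 + exp(-4*I*pi/5) + exp(2*I*pi/5))*conj(exp(-2*I*pi/5)) + 1*(1 + exp(4*I*pi/5) + exp(2*I*pi/5))*conj(exp(-4*I*pi/5)) + 1*(1 + exp(-2*I*pi/5) + exp(-4*I*pi/5))*conj(exp(4*I*pi/5)) + 1*(1 + exp(-2*I*pi/5) + exp(4*I*pi/5))*conj(exp(2*I*pi/5))]
      = (1/5)[(3) + (exp(-2*I*pi/5) + exp(4*I*pi/5) + exp(2*I*pi/5)) + (exp(-2*I*pi/5) + exp(-4*I*pi/5) + exp(4*I*pi/5)) + (exp(-4*I*pi/5) + exp(4*I*pi/5) + exp(2*I*pi/5)) + (exp(-2*I*pi/5) + exp(-4*I*pi/5) + exp(2*I*pi/5))] = 0/5 = 0
(Exp terms are combined using exp(i*s)*conj(exp(i*t)) = exp(i*(s-t)), and sums of them are collapsed using the identity that for every m > 1 the m distinct m-th roots of unity sum to 0, e.g. 1 + exp(2*I*pi/3) + exp(-2*I*pi/3) = 0.)
Dimension check: dim(rho) = sum (mult * dim) = 1*1 + 1*1 + 0*1 + 1*1 + 0*1 = 3 = chi_rho(e) = 3.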